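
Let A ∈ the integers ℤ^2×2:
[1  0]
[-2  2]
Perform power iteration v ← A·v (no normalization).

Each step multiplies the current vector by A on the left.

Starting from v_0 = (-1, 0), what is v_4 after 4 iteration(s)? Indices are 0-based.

v_0 = (-1, 0).
v_1 = A·v_0 = (-1, 2).
v_2 = A·v_1 = (-1, 6).
v_3 = A·v_2 = (-1, 14).
v_4 = A·v_3 = (-1, 30).

v_4 = (-1, 30)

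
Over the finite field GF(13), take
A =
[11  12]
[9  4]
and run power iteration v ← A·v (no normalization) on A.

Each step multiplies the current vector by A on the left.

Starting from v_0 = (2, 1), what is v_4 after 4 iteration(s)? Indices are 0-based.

v_4 = (0, 7)

v_0 = (2, 1).
v_1 = A·v_0 = (8, 9).
v_2 = A·v_1 = (1, 4).
v_3 = A·v_2 = (7, 12).
v_4 = A·v_3 = (0, 7).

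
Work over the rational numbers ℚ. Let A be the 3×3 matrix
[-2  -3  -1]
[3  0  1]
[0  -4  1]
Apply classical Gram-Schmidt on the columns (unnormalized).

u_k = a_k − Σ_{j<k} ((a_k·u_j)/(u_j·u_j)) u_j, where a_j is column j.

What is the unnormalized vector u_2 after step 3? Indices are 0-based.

u_2 = (-156/289, -104/289, 117/289)

Step 1: u_0 = a_0 = (-2, 3, 0).
Step 2: u_1 = a_1 − (6/13)·u_0 = (-27/13, -18/13, -4).
Step 3: u_2 = a_2 − (5/13)·u_0 − (-43/289)·u_1 = (-156/289, -104/289, 117/289).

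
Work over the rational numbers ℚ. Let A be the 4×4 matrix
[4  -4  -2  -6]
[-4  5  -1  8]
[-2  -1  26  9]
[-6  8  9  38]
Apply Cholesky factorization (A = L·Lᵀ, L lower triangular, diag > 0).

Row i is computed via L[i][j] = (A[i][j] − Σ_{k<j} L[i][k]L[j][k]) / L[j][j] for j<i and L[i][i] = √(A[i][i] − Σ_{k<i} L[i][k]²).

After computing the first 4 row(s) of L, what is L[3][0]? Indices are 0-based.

Step 1: L[0][0] = √(4) = 2.
  L[1][0] = (-4) / L[0][0] = -2.
Step 2: L[1][1] = √(1) = 1.
  L[2][0] = (-2) / L[0][0] = -1.
  L[2][1] = (-3) / L[1][1] = -3.
Step 3: L[2][2] = √(16) = 4.
  L[3][0] = (-6) / L[0][0] = -3.
  L[3][1] = (2) / L[1][1] = 2.
  L[3][2] = (12) / L[2][2] = 3.
Step 4: L[3][3] = √(16) = 4.

L[3][0] = -3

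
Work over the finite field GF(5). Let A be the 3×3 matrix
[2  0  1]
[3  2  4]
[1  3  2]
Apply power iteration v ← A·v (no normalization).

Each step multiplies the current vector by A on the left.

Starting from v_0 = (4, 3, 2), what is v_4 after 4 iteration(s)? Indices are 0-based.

v_4 = (3, 0, 0)

v_0 = (4, 3, 2).
v_1 = A·v_0 = (0, 1, 2).
v_2 = A·v_1 = (2, 0, 2).
v_3 = A·v_2 = (1, 4, 1).
v_4 = A·v_3 = (3, 0, 0).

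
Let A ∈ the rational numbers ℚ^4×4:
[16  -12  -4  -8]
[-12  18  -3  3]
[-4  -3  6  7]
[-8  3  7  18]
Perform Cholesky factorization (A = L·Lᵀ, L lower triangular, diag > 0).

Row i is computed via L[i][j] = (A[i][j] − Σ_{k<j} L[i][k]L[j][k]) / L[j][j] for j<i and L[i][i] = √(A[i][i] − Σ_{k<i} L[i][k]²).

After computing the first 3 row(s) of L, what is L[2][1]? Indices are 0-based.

Step 1: L[0][0] = √(16) = 4.
  L[1][0] = (-12) / L[0][0] = -3.
Step 2: L[1][1] = √(9) = 3.
  L[2][0] = (-4) / L[0][0] = -1.
  L[2][1] = (-6) / L[1][1] = -2.
Step 3: L[2][2] = √(1) = 1.

L[2][1] = -2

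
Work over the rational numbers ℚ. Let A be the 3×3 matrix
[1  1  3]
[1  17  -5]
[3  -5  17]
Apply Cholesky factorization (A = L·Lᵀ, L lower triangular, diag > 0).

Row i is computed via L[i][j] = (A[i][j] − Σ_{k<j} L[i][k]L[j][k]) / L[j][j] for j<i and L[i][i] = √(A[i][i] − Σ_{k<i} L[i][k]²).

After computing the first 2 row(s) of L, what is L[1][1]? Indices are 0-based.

L[1][1] = 4

Step 1: L[0][0] = √(1) = 1.
  L[1][0] = (1) / L[0][0] = 1.
Step 2: L[1][1] = √(16) = 4.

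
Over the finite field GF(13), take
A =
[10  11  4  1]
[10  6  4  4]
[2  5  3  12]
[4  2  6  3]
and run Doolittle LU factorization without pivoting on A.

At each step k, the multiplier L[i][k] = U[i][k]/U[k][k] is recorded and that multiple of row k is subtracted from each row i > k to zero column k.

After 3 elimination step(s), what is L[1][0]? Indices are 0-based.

k=0: U[0][0]=10
  eliminate (1,0): mult=1, new row 1: (0, 8, 0, 3); set L[1][0]=1
  eliminate (2,0): mult=8, new row 2: (0, 8, 10, 4); set L[2][0]=8
  eliminate (3,0): mult=3, new row 3: (0, 8, 7, 0); set L[3][0]=3
k=1: U[1][1]=8
  eliminate (2,1): mult=1, new row 2: (0, 0, 10, 1); set L[2][1]=1
  eliminate (3,1): mult=1, new row 3: (0, 0, 7, 10); set L[3][1]=1
k=2: U[2][2]=10
  eliminate (3,2): mult=2, new row 3: (0, 0, 0, 8); set L[3][2]=2

L[1][0] = 1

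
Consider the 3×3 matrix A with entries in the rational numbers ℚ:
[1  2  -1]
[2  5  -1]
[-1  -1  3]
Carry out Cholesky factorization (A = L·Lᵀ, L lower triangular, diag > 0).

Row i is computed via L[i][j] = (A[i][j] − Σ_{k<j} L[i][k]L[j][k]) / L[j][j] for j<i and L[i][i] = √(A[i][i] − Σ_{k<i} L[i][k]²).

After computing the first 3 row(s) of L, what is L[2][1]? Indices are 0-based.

L[2][1] = 1

Step 1: L[0][0] = √(1) = 1.
  L[1][0] = (2) / L[0][0] = 2.
Step 2: L[1][1] = √(1) = 1.
  L[2][0] = (-1) / L[0][0] = -1.
  L[2][1] = (1) / L[1][1] = 1.
Step 3: L[2][2] = √(1) = 1.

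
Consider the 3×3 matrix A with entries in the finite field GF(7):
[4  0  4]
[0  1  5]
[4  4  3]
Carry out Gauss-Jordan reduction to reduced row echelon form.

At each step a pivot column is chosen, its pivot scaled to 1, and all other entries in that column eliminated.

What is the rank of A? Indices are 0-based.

pivot(0,0)=4: scale R0 → (1, 0, 1)
  clear (2,0): R2 −= (4)R0 → (0, 4, 6)
pivot(1,1)=1: scale R1 → (0, 1, 5)
  clear (2,1): R2 −= (4)R1 → (0, 0, 0)
col 2: no nonzero at/below row 2; advance.

rank = 2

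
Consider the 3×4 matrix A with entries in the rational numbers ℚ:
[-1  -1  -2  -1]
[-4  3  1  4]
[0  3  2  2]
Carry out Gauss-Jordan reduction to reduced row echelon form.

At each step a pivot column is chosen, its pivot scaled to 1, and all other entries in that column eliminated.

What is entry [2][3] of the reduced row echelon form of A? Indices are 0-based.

M[2][3] = 10/13

pivot(0,0)=-1: scale R0 → (1, 1, 2, 1)
  clear (1,0): R1 −= (-4)R0 → (0, 7, 9, 8)
pivot(1,1)=7: scale R1 → (0, 1, 9/7, 8/7)
  clear (0,1): R0 −= (1)R1 → (1, 0, 5/7, -1/7)
  clear (2,1): R2 −= (3)R1 → (0, 0, -13/7, -10/7)
pivot(2,2)=-13/7: scale R2 → (0, 0, 1, 10/13)
  clear (0,2): R0 −= (5/7)R2 → (1, 0, 0, -9/13)
  clear (1,2): R1 −= (9/7)R2 → (0, 1, 0, 2/13)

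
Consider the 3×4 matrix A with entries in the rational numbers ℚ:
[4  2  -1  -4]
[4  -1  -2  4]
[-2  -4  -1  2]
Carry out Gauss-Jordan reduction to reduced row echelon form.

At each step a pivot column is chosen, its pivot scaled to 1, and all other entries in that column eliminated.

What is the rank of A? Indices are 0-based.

rank = 3

[1] R0 /= 4  ⇒  (1, 1/2, -1/4, -1)
     R1 -= 4·R0  ⇒  (0, -3, -1, 8)
     R2 -= -2·R0  ⇒  (0, -3, -3/2, 0)
[2] R1 /= -3  ⇒  (0, 1, 1/3, -8/3)
     R0 -= 1/2·R1  ⇒  (1, 0, -5/12, 1/3)
     R2 -= -3·R1  ⇒  (0, 0, -1/2, -8)
[3] R2 /= -1/2  ⇒  (0, 0, 1, 16)
     R0 -= -5/12·R2  ⇒  (1, 0, 0, 7)
     R1 -= 1/3·R2  ⇒  (0, 1, 0, -8)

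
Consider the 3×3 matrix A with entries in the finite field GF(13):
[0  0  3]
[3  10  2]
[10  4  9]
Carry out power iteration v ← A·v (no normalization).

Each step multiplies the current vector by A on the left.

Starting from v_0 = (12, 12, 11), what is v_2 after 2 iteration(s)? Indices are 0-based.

v_2 = (8, 8, 0)

v_0 = (12, 12, 11).
v_1 = A·v_0 = (7, 9, 7).
v_2 = A·v_1 = (8, 8, 0).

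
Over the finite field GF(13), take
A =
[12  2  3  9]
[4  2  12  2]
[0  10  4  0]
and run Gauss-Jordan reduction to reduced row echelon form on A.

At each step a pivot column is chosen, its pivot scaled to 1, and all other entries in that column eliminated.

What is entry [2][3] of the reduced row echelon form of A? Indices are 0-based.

step 1: normalize row 0 (÷12) = (1, 11, 10, 4)
  row 1: subtract 4×row0 = (0, 10, 11, 12)
step 2: normalize row 1 (÷10) = (0, 1, 5, 9)
  row 0: subtract 11×row1 = (1, 0, 7, 9)
  row 2: subtract 10×row1 = (0, 0, 6, 1)
step 3: normalize row 2 (÷6) = (0, 0, 1, 11)
  row 0: subtract 7×row2 = (1, 0, 0, 10)
  row 1: subtract 5×row2 = (0, 1, 0, 6)

M[2][3] = 11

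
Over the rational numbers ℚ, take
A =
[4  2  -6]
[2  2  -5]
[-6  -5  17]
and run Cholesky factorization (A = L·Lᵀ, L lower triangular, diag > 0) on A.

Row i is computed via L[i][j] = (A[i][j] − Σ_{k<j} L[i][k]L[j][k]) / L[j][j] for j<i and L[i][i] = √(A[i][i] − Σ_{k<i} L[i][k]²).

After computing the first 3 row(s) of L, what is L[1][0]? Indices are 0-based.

L[1][0] = 1

Step 1: L[0][0] = √(4) = 2.
  L[1][0] = (2) / L[0][0] = 1.
Step 2: L[1][1] = √(1) = 1.
  L[2][0] = (-6) / L[0][0] = -3.
  L[2][1] = (-2) / L[1][1] = -2.
Step 3: L[2][2] = √(4) = 2.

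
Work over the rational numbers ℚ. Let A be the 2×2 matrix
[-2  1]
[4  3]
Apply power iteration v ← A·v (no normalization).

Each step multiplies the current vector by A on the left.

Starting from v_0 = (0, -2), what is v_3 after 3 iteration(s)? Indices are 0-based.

v_3 = (-22, -86)

v_0 = (0, -2).
v_1 = A·v_0 = (-2, -6).
v_2 = A·v_1 = (-2, -26).
v_3 = A·v_2 = (-22, -86).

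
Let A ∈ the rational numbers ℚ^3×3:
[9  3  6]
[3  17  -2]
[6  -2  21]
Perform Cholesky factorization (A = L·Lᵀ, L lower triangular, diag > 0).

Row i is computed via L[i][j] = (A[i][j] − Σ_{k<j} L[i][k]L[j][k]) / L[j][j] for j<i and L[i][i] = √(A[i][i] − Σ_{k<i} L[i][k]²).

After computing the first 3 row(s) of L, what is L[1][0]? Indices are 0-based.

Step 1: L[0][0] = √(9) = 3.
  L[1][0] = (3) / L[0][0] = 1.
Step 2: L[1][1] = √(16) = 4.
  L[2][0] = (6) / L[0][0] = 2.
  L[2][1] = (-4) / L[1][1] = -1.
Step 3: L[2][2] = √(16) = 4.

L[1][0] = 1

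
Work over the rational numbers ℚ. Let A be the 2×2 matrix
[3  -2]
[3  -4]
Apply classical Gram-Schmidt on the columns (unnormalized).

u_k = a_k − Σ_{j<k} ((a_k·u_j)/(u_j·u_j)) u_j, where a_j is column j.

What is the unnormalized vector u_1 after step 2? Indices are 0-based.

u_1 = (1, -1)

Step 1: u_0 = a_0 = (3, 3).
Step 2: u_1 = a_1 − (-1)·u_0 = (1, -1).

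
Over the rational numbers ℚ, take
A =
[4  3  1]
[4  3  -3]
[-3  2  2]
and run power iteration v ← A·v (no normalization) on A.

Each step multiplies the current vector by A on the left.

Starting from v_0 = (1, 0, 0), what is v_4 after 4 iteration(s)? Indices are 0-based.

v_4 = (1506, 1590, -163)

v_0 = (1, 0, 0).
v_1 = A·v_0 = (4, 4, -3).
v_2 = A·v_1 = (25, 37, -10).
v_3 = A·v_2 = (201, 241, -21).
v_4 = A·v_3 = (1506, 1590, -163).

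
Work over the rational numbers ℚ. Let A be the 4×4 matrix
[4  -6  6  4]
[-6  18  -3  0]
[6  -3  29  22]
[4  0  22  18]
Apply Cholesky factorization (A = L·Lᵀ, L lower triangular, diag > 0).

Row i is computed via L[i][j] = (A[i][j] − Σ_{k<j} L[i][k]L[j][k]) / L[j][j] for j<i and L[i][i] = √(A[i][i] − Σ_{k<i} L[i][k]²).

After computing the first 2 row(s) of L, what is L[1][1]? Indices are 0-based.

L[1][1] = 3

Step 1: L[0][0] = √(4) = 2.
  L[1][0] = (-6) / L[0][0] = -3.
Step 2: L[1][1] = √(9) = 3.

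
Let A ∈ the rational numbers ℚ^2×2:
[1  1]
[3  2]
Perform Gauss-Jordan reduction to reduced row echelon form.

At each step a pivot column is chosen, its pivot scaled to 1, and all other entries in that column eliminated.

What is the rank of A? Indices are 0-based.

rank = 2

pivot(0,0)=1: scale R0 → (1, 1)
  clear (1,0): R1 −= (3)R0 → (0, -1)
pivot(1,1)=-1: scale R1 → (0, 1)
  clear (0,1): R0 −= (1)R1 → (1, 0)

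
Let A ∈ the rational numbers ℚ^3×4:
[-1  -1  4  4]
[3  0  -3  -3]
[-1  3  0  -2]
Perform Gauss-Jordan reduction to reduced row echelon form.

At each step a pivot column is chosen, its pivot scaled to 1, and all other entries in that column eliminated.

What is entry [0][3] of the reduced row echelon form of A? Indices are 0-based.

M[0][3] = -1/4

[1] R0 /= -1  ⇒  (1, 1, -4, -4)
     R1 -= 3·R0  ⇒  (0, -3, 9, 9)
     R2 -= -1·R0  ⇒  (0, 4, -4, -6)
[2] R1 /= -3  ⇒  (0, 1, -3, -3)
     R0 -= 1·R1  ⇒  (1, 0, -1, -1)
     R2 -= 4·R1  ⇒  (0, 0, 8, 6)
[3] R2 /= 8  ⇒  (0, 0, 1, 3/4)
     R0 -= -1·R2  ⇒  (1, 0, 0, -1/4)
     R1 -= -3·R2  ⇒  (0, 1, 0, -3/4)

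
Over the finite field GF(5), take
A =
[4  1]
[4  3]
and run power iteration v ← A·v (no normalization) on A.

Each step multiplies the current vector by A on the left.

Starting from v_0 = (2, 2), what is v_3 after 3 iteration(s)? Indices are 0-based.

v_0 = (2, 2).
v_1 = A·v_0 = (0, 4).
v_2 = A·v_1 = (4, 2).
v_3 = A·v_2 = (3, 2).

v_3 = (3, 2)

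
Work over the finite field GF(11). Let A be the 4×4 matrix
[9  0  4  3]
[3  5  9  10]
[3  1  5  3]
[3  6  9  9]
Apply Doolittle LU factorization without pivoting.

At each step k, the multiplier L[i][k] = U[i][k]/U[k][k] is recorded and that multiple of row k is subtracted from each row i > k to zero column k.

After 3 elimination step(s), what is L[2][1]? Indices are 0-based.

L[2][1] = 9

[col 0] pivot 9
  R1 -= 4*R0 → (0, 5, 4, 9)  (L[1][0] := 4)
  R2 -= 4*R0 → (0, 1, 0, 2)  (L[2][0] := 4)
  R3 -= 4*R0 → (0, 6, 4, 8)  (L[3][0] := 4)
[col 1] pivot 5
  R2 -= 9*R1 → (0, 0, 8, 9)  (L[2][1] := 9)
  R3 -= 10*R1 → (0, 0, 8, 6)  (L[3][1] := 10)
[col 2] pivot 8
  R3 -= 1*R2 → (0, 0, 0, 8)  (L[3][2] := 1)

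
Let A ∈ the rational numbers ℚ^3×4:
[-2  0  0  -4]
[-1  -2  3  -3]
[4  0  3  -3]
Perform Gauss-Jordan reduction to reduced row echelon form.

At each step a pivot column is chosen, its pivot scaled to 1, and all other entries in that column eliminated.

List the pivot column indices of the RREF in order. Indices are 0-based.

pivot(0,0)=-2: scale R0 → (1, 0, 0, 2)
  clear (1,0): R1 −= (-1)R0 → (0, -2, 3, -1)
  clear (2,0): R2 −= (4)R0 → (0, 0, 3, -11)
pivot(1,1)=-2: scale R1 → (0, 1, -3/2, 1/2)
pivot(2,2)=3: scale R2 → (0, 0, 1, -11/3)
  clear (1,2): R1 −= (-3/2)R2 → (0, 1, 0, -5)

pivot columns: 0, 1, 2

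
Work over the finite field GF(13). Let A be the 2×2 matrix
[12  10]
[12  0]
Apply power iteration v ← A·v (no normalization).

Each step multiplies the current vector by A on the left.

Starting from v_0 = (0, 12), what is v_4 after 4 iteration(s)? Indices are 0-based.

v_0 = (0, 12).
v_1 = A·v_0 = (3, 0).
v_2 = A·v_1 = (10, 10).
v_3 = A·v_2 = (12, 3).
v_4 = A·v_3 = (5, 1).

v_4 = (5, 1)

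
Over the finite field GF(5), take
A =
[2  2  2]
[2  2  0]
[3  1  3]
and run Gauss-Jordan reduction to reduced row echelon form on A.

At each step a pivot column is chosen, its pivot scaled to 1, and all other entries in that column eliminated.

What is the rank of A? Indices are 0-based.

step 1: normalize row 0 (÷2) = (1, 1, 1)
  row 1: subtract 2×row0 = (0, 0, 3)
  row 2: subtract 3×row0 = (0, 3, 0)
step 2: exchange rows 1,2
step 2: normalize row 1 (÷3) = (0, 1, 0)
  row 0: subtract 1×row1 = (1, 0, 1)
step 3: normalize row 2 (÷3) = (0, 0, 1)
  row 0: subtract 1×row2 = (1, 0, 0)

rank = 3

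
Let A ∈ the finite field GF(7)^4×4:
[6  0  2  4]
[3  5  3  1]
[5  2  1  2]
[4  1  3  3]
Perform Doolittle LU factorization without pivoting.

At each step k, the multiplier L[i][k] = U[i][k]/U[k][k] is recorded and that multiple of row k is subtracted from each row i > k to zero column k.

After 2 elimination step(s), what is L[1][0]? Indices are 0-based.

[col 0] pivot 6
  R1 -= 4*R0 → (0, 5, 2, 6)  (L[1][0] := 4)
  R2 -= 2*R0 → (0, 2, 4, 1)  (L[2][0] := 2)
  R3 -= 3*R0 → (0, 1, 4, 5)  (L[3][0] := 3)
[col 1] pivot 5
  R2 -= 6*R1 → (0, 0, 6, 0)  (L[2][1] := 6)
  R3 -= 3*R1 → (0, 0, 5, 1)  (L[3][1] := 3)

L[1][0] = 4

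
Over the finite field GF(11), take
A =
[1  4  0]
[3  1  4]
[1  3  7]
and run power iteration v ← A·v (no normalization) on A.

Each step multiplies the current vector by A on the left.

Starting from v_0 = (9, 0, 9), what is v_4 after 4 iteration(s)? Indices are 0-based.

v_0 = (9, 0, 9).
v_1 = A·v_0 = (9, 8, 6).
v_2 = A·v_1 = (8, 4, 9).
v_3 = A·v_2 = (2, 9, 6).
v_4 = A·v_3 = (5, 6, 5).

v_4 = (5, 6, 5)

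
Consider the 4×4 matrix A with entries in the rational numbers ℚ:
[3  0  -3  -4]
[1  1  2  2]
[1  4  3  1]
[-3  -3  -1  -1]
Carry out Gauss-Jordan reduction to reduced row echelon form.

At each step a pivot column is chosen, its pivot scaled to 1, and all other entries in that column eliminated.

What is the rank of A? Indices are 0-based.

[1] R0 /= 3  ⇒  (1, 0, -1, -4/3)
     R1 -= 1·R0  ⇒  (0, 1, 3, 10/3)
     R2 -= 1·R0  ⇒  (0, 4, 4, 7/3)
     R3 -= -3·R0  ⇒  (0, -3, -4, -5)
[2] R1 /= 1  ⇒  (0, 1, 3, 10/3)
     R2 -= 4·R1  ⇒  (0, 0, -8, -11)
     R3 -= -3·R1  ⇒  (0, 0, 5, 5)
[3] R2 /= -8  ⇒  (0, 0, 1, 11/8)
     R0 -= -1·R2  ⇒  (1, 0, 0, 1/24)
     R1 -= 3·R2  ⇒  (0, 1, 0, -19/24)
     R3 -= 5·R2  ⇒  (0, 0, 0, -15/8)
[4] R3 /= -15/8  ⇒  (0, 0, 0, 1)
     R0 -= 1/24·R3  ⇒  (1, 0, 0, 0)
     R1 -= -19/24·R3  ⇒  (0, 1, 0, 0)
     R2 -= 11/8·R3  ⇒  (0, 0, 1, 0)

rank = 4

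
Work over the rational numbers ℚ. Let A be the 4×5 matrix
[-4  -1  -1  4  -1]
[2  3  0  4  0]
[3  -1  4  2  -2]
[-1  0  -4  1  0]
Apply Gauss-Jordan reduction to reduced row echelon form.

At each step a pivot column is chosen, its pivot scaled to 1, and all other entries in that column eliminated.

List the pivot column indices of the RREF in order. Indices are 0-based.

[1] R0 /= -4  ⇒  (1, 1/4, 1/4, -1, 1/4)
     R1 -= 2·R0  ⇒  (0, 5/2, -1/2, 6, -1/2)
     R2 -= 3·R0  ⇒  (0, -7/4, 13/4, 5, -11/4)
     R3 -= -1·R0  ⇒  (0, 1/4, -15/4, 0, 1/4)
[2] R1 /= 5/2  ⇒  (0, 1, -1/5, 12/5, -1/5)
     R0 -= 1/4·R1  ⇒  (1, 0, 3/10, -8/5, 3/10)
     R2 -= -7/4·R1  ⇒  (0, 0, 29/10, 46/5, -31/10)
     R3 -= 1/4·R1  ⇒  (0, 0, -37/10, -3/5, 3/10)
[3] R2 /= 29/10  ⇒  (0, 0, 1, 92/29, -31/29)
     R0 -= 3/10·R2  ⇒  (1, 0, 0, -74/29, 18/29)
     R1 -= -1/5·R2  ⇒  (0, 1, 0, 88/29, -12/29)
     R3 -= -37/10·R2  ⇒  (0, 0, 0, 323/29, -106/29)
[4] R3 /= 323/29  ⇒  (0, 0, 0, 1, -106/323)
     R0 -= -74/29·R3  ⇒  (1, 0, 0, 0, -70/323)
     R1 -= 88/29·R3  ⇒  (0, 1, 0, 0, 188/323)
     R2 -= 92/29·R3  ⇒  (0, 0, 1, 0, -9/323)

pivot columns: 0, 1, 2, 3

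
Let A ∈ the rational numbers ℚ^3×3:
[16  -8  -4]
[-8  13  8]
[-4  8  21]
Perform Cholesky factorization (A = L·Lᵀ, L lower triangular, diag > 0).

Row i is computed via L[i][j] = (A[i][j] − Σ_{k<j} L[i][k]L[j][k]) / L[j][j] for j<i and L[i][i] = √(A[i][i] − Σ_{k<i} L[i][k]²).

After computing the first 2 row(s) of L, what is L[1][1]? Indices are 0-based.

Step 1: L[0][0] = √(16) = 4.
  L[1][0] = (-8) / L[0][0] = -2.
Step 2: L[1][1] = √(9) = 3.

L[1][1] = 3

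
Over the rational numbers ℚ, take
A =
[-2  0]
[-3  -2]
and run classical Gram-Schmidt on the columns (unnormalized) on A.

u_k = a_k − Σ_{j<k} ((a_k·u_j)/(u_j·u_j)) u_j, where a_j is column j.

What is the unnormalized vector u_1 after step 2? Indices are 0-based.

Step 1: u_0 = a_0 = (-2, -3).
Step 2: u_1 = a_1 − (6/13)·u_0 = (12/13, -8/13).

u_1 = (12/13, -8/13)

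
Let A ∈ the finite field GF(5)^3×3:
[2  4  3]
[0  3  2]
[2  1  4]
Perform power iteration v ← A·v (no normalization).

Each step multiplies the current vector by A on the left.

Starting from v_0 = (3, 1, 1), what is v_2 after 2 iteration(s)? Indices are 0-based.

v_2 = (4, 2, 0)

v_0 = (3, 1, 1).
v_1 = A·v_0 = (3, 0, 1).
v_2 = A·v_1 = (4, 2, 0).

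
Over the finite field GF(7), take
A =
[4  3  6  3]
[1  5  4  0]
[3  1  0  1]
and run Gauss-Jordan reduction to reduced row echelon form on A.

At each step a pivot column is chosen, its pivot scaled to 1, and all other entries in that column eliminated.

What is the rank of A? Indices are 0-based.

rank = 3

[1] R0 /= 4  ⇒  (1, 6, 5, 6)
     R1 -= 1·R0  ⇒  (0, 6, 6, 1)
     R2 -= 3·R0  ⇒  (0, 4, 6, 4)
[2] R1 /= 6  ⇒  (0, 1, 1, 6)
     R0 -= 6·R1  ⇒  (1, 0, 6, 5)
     R2 -= 4·R1  ⇒  (0, 0, 2, 1)
[3] R2 /= 2  ⇒  (0, 0, 1, 4)
     R0 -= 6·R2  ⇒  (1, 0, 0, 2)
     R1 -= 1·R2  ⇒  (0, 1, 0, 2)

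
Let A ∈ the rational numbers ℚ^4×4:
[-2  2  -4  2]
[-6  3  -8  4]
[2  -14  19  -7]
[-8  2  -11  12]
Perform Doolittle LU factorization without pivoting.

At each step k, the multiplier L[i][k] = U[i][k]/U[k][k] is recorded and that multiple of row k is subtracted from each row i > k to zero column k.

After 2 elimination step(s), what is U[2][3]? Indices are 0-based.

[col 0] pivot -2
  R1 -= 3*R0 → (0, -3, 4, -2)  (L[1][0] := 3)
  R2 -= -1*R0 → (0, -12, 15, -5)  (L[2][0] := -1)
  R3 -= 4*R0 → (0, -6, 5, 4)  (L[3][0] := 4)
[col 1] pivot -3
  R2 -= 4*R1 → (0, 0, -1, 3)  (L[2][1] := 4)
  R3 -= 2*R1 → (0, 0, -3, 8)  (L[3][1] := 2)

U[2][3] = 3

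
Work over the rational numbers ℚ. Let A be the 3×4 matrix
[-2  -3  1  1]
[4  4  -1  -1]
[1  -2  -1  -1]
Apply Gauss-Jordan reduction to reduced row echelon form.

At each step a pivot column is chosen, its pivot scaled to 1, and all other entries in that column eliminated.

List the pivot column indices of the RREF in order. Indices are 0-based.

step 1: normalize row 0 (÷-2) = (1, 3/2, -1/2, -1/2)
  row 1: subtract 4×row0 = (0, -2, 1, 1)
  row 2: subtract 1×row0 = (0, -7/2, -1/2, -1/2)
step 2: normalize row 1 (÷-2) = (0, 1, -1/2, -1/2)
  row 0: subtract 3/2×row1 = (1, 0, 1/4, 1/4)
  row 2: subtract -7/2×row1 = (0, 0, -9/4, -9/4)
step 3: normalize row 2 (÷-9/4) = (0, 0, 1, 1)
  row 0: subtract 1/4×row2 = (1, 0, 0, 0)
  row 1: subtract -1/2×row2 = (0, 1, 0, 0)

pivot columns: 0, 1, 2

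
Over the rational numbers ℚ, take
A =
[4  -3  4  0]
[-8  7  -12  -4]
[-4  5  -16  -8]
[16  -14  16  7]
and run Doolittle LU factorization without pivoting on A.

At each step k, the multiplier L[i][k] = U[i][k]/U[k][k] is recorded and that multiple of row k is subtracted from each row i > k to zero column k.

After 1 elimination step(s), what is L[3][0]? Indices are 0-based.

L[3][0] = 4

Step 1: pivot at (0,0) is 4.
  row1 ← row1 − (-2)·row0  ⇒  L[1][0]=-2, U row1=(0, 1, -4, -4)
  row2 ← row2 − (-1)·row0  ⇒  L[2][0]=-1, U row2=(0, 2, -12, -8)
  row3 ← row3 − (4)·row0  ⇒  L[3][0]=4, U row3=(0, -2, 0, 7)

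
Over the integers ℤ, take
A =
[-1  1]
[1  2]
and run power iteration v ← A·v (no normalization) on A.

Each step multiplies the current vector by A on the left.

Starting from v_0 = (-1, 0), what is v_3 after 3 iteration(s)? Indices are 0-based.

v_0 = (-1, 0).
v_1 = A·v_0 = (1, -1).
v_2 = A·v_1 = (-2, -1).
v_3 = A·v_2 = (1, -4).

v_3 = (1, -4)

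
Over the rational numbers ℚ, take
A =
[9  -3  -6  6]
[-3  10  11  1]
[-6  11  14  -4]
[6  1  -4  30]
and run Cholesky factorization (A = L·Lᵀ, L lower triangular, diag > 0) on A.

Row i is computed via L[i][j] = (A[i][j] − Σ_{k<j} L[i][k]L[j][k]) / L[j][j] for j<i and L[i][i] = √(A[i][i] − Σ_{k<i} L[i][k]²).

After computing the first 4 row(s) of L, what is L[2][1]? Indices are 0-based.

Step 1: L[0][0] = √(9) = 3.
  L[1][0] = (-3) / L[0][0] = -1.
Step 2: L[1][1] = √(9) = 3.
  L[2][0] = (-6) / L[0][0] = -2.
  L[2][1] = (9) / L[1][1] = 3.
Step 3: L[2][2] = √(1) = 1.
  L[3][0] = (6) / L[0][0] = 2.
  L[3][1] = (3) / L[1][1] = 1.
  L[3][2] = (-3) / L[2][2] = -3.
Step 4: L[3][3] = √(16) = 4.

L[2][1] = 3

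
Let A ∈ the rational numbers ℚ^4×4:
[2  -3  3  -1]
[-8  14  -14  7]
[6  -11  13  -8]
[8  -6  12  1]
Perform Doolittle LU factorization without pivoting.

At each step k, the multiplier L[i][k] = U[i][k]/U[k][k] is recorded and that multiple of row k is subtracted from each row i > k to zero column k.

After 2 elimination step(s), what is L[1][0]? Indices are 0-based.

L[1][0] = -4

Step 1: pivot at (0,0) is 2.
  row1 ← row1 − (-4)·row0  ⇒  L[1][0]=-4, U row1=(0, 2, -2, 3)
  row2 ← row2 − (3)·row0  ⇒  L[2][0]=3, U row2=(0, -2, 4, -5)
  row3 ← row3 − (4)·row0  ⇒  L[3][0]=4, U row3=(0, 6, 0, 5)
Step 2: pivot at (1,1) is 2.
  row2 ← row2 − (-1)·row1  ⇒  L[2][1]=-1, U row2=(0, 0, 2, -2)
  row3 ← row3 − (3)·row1  ⇒  L[3][1]=3, U row3=(0, 0, 6, -4)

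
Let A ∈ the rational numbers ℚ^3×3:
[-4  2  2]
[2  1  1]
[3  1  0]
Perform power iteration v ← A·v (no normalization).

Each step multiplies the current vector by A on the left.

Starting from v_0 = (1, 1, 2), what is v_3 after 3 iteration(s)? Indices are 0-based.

v_3 = (8, 44, 43)

v_0 = (1, 1, 2).
v_1 = A·v_0 = (2, 5, 4).
v_2 = A·v_1 = (10, 13, 11).
v_3 = A·v_2 = (8, 44, 43).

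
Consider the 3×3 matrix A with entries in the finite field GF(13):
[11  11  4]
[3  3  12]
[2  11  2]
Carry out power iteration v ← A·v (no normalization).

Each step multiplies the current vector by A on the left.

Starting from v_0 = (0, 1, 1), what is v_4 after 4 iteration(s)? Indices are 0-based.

v_4 = (1, 0, 10)

v_0 = (0, 1, 1).
v_1 = A·v_0 = (2, 2, 0).
v_2 = A·v_1 = (5, 12, 0).
v_3 = A·v_2 = (5, 12, 12).
v_4 = A·v_3 = (1, 0, 10).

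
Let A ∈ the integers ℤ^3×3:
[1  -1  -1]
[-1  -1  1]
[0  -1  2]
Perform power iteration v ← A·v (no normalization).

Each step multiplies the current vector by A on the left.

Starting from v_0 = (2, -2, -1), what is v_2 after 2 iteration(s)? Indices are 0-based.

v_0 = (2, -2, -1).
v_1 = A·v_0 = (5, -1, 0).
v_2 = A·v_1 = (6, -4, 1).

v_2 = (6, -4, 1)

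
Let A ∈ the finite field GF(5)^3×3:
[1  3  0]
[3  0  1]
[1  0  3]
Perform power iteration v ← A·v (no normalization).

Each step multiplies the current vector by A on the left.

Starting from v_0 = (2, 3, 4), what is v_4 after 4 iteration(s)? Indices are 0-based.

v_0 = (2, 3, 4).
v_1 = A·v_0 = (1, 0, 4).
v_2 = A·v_1 = (1, 2, 3).
v_3 = A·v_2 = (2, 1, 0).
v_4 = A·v_3 = (0, 1, 2).

v_4 = (0, 1, 2)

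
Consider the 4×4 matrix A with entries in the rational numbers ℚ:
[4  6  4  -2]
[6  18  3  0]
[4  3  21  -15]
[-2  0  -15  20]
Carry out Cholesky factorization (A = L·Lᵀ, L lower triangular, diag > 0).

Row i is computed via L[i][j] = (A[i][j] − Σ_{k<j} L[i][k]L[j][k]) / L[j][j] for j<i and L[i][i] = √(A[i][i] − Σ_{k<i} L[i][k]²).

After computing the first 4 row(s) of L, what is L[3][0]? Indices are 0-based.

L[3][0] = -1

Step 1: L[0][0] = √(4) = 2.
  L[1][0] = (6) / L[0][0] = 3.
Step 2: L[1][1] = √(9) = 3.
  L[2][0] = (4) / L[0][0] = 2.
  L[2][1] = (-3) / L[1][1] = -1.
Step 3: L[2][2] = √(16) = 4.
  L[3][0] = (-2) / L[0][0] = -1.
  L[3][1] = (3) / L[1][1] = 1.
  L[3][2] = (-12) / L[2][2] = -3.
Step 4: L[3][3] = √(9) = 3.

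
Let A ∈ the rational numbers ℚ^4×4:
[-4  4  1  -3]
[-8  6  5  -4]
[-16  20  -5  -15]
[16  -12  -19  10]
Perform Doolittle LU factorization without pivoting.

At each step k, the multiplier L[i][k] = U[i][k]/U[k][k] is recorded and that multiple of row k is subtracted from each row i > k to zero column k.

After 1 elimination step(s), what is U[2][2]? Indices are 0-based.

k=0: U[0][0]=-4
  eliminate (1,0): mult=2, new row 1: (0, -2, 3, 2); set L[1][0]=2
  eliminate (2,0): mult=4, new row 2: (0, 4, -9, -3); set L[2][0]=4
  eliminate (3,0): mult=-4, new row 3: (0, 4, -15, -2); set L[3][0]=-4

U[2][2] = -9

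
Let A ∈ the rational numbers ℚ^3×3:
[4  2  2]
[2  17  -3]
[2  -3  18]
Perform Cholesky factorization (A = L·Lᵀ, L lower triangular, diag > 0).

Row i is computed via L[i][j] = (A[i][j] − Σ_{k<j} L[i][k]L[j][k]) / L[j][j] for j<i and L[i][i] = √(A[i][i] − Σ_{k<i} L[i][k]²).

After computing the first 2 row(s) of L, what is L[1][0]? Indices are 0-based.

Step 1: L[0][0] = √(4) = 2.
  L[1][0] = (2) / L[0][0] = 1.
Step 2: L[1][1] = √(16) = 4.

L[1][0] = 1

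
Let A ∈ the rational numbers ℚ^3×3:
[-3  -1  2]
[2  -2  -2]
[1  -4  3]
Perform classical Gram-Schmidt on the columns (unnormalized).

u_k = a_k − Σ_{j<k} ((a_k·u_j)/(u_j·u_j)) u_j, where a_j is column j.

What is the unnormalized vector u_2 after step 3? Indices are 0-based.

u_2 = (-228/269, -494/269, 304/269)

Step 1: u_0 = a_0 = (-3, 2, 1).
Step 2: u_1 = a_1 − (-5/14)·u_0 = (-29/14, -9/7, -51/14).
Step 3: u_2 = a_2 − (-1/2)·u_0 − (-175/269)·u_1 = (-228/269, -494/269, 304/269).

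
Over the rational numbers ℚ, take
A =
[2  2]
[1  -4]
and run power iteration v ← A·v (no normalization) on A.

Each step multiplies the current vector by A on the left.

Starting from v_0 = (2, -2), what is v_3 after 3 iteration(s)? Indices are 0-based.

v_3 = (-40, 180)

v_0 = (2, -2).
v_1 = A·v_0 = (0, 10).
v_2 = A·v_1 = (20, -40).
v_3 = A·v_2 = (-40, 180).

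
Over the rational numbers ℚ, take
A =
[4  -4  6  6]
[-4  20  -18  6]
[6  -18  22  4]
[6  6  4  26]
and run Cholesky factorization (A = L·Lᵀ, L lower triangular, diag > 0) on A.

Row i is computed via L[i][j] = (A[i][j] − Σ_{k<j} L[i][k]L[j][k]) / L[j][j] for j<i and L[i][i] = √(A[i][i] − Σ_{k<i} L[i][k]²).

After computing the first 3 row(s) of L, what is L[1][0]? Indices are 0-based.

Step 1: L[0][0] = √(4) = 2.
  L[1][0] = (-4) / L[0][0] = -2.
Step 2: L[1][1] = √(16) = 4.
  L[2][0] = (6) / L[0][0] = 3.
  L[2][1] = (-12) / L[1][1] = -3.
Step 3: L[2][2] = √(4) = 2.

L[1][0] = -2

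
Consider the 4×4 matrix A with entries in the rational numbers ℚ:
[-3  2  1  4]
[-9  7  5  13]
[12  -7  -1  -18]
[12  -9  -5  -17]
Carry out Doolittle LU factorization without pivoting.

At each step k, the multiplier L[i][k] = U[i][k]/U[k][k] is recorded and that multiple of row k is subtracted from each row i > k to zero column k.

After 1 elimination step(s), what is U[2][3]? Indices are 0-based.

U[2][3] = -2

Step 1: pivot at (0,0) is -3.
  row1 ← row1 − (3)·row0  ⇒  L[1][0]=3, U row1=(0, 1, 2, 1)
  row2 ← row2 − (-4)·row0  ⇒  L[2][0]=-4, U row2=(0, 1, 3, -2)
  row3 ← row3 − (-4)·row0  ⇒  L[3][0]=-4, U row3=(0, -1, -1, -1)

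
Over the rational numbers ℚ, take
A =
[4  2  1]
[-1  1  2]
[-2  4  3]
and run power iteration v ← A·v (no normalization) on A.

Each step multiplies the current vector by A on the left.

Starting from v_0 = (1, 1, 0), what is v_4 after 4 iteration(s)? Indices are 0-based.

v_0 = (1, 1, 0).
v_1 = A·v_0 = (6, 0, 2).
v_2 = A·v_1 = (26, -2, -6).
v_3 = A·v_2 = (94, -40, -78).
v_4 = A·v_3 = (218, -290, -582).

v_4 = (218, -290, -582)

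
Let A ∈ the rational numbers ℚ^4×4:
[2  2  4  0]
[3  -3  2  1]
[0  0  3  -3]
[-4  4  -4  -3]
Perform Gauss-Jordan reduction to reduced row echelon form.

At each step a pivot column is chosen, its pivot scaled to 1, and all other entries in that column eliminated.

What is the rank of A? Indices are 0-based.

[1] R0 /= 2  ⇒  (1, 1, 2, 0)
     R1 -= 3·R0  ⇒  (0, -6, -4, 1)
     R3 -= -4·R0  ⇒  (0, 8, 4, -3)
[2] R1 /= -6  ⇒  (0, 1, 2/3, -1/6)
     R0 -= 1·R1  ⇒  (1, 0, 4/3, 1/6)
     R3 -= 8·R1  ⇒  (0, 0, -4/3, -5/3)
[3] R2 /= 3  ⇒  (0, 0, 1, -1)
     R0 -= 4/3·R2  ⇒  (1, 0, 0, 3/2)
     R1 -= 2/3·R2  ⇒  (0, 1, 0, 1/2)
     R3 -= -4/3·R2  ⇒  (0, 0, 0, -3)
[4] R3 /= -3  ⇒  (0, 0, 0, 1)
     R0 -= 3/2·R3  ⇒  (1, 0, 0, 0)
     R1 -= 1/2·R3  ⇒  (0, 1, 0, 0)
     R2 -= -1·R3  ⇒  (0, 0, 1, 0)

rank = 4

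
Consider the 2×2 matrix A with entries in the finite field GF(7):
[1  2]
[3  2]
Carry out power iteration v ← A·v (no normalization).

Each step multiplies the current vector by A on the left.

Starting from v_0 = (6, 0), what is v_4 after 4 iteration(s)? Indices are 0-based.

v_0 = (6, 0).
v_1 = A·v_0 = (6, 4).
v_2 = A·v_1 = (0, 5).
v_3 = A·v_2 = (3, 3).
v_4 = A·v_3 = (2, 1).

v_4 = (2, 1)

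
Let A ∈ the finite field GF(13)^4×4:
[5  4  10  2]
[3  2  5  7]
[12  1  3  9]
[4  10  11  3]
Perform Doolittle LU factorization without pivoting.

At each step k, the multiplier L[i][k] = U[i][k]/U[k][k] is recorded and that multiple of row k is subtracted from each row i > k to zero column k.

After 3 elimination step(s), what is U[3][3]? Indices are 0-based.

Step 1: pivot at (0,0) is 5.
  row1 ← row1 − (11)·row0  ⇒  L[1][0]=11, U row1=(0, 10, 12, 11)
  row2 ← row2 − (5)·row0  ⇒  L[2][0]=5, U row2=(0, 7, 5, 12)
  row3 ← row3 − (6)·row0  ⇒  L[3][0]=6, U row3=(0, 12, 3, 4)
Step 2: pivot at (1,1) is 10.
  row2 ← row2 − (2)·row1  ⇒  L[2][1]=2, U row2=(0, 0, 7, 3)
  row3 ← row3 − (9)·row1  ⇒  L[3][1]=9, U row3=(0, 0, 12, 9)
Step 3: pivot at (2,2) is 7.
  row3 ← row3 − (11)·row2  ⇒  L[3][2]=11, U row3=(0, 0, 0, 2)

U[3][3] = 2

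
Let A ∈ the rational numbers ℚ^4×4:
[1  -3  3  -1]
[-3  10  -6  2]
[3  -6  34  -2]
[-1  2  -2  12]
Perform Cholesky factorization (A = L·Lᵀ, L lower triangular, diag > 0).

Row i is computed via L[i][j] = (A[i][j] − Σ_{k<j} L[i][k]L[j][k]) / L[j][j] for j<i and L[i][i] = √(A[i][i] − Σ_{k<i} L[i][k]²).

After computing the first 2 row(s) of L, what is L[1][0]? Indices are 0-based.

L[1][0] = -3

Step 1: L[0][0] = √(1) = 1.
  L[1][0] = (-3) / L[0][0] = -3.
Step 2: L[1][1] = √(1) = 1.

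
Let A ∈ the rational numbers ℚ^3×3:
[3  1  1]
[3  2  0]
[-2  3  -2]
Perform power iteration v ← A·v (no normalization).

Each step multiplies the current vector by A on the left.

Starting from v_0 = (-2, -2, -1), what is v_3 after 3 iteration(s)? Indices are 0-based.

v_0 = (-2, -2, -1).
v_1 = A·v_0 = (-9, -10, 0).
v_2 = A·v_1 = (-37, -47, -12).
v_3 = A·v_2 = (-170, -205, -43).

v_3 = (-170, -205, -43)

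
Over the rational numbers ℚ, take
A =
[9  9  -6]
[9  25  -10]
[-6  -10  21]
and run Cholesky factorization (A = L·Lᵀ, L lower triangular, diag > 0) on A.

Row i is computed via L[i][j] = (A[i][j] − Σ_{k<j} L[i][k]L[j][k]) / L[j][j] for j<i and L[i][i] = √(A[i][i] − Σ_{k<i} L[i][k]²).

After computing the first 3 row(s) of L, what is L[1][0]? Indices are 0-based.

Step 1: L[0][0] = √(9) = 3.
  L[1][0] = (9) / L[0][0] = 3.
Step 2: L[1][1] = √(16) = 4.
  L[2][0] = (-6) / L[0][0] = -2.
  L[2][1] = (-4) / L[1][1] = -1.
Step 3: L[2][2] = √(16) = 4.

L[1][0] = 3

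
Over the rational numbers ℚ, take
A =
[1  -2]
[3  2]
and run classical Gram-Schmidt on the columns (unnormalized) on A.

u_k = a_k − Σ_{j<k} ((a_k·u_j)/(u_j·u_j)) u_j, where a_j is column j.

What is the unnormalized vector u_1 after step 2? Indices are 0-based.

u_1 = (-12/5, 4/5)

Step 1: u_0 = a_0 = (1, 3).
Step 2: u_1 = a_1 − (2/5)·u_0 = (-12/5, 4/5).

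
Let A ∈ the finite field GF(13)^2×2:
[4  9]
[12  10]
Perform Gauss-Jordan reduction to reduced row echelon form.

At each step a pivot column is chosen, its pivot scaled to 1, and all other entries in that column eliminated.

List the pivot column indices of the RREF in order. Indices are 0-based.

step 1: normalize row 0 (÷4) = (1, 12)
  row 1: subtract 12×row0 = (0, 9)
step 2: normalize row 1 (÷9) = (0, 1)
  row 0: subtract 12×row1 = (1, 0)

pivot columns: 0, 1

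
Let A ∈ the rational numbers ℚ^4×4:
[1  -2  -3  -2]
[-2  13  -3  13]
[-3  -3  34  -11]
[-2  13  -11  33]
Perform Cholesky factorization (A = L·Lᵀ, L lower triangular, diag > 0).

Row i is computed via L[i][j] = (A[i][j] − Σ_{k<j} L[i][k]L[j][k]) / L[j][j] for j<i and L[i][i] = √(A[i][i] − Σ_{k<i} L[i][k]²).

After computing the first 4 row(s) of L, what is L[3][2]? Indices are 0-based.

L[3][2] = -2

Step 1: L[0][0] = √(1) = 1.
  L[1][0] = (-2) / L[0][0] = -2.
Step 2: L[1][1] = √(9) = 3.
  L[2][0] = (-3) / L[0][0] = -3.
  L[2][1] = (-9) / L[1][1] = -3.
Step 3: L[2][2] = √(16) = 4.
  L[3][0] = (-2) / L[0][0] = -2.
  L[3][1] = (9) / L[1][1] = 3.
  L[3][2] = (-8) / L[2][2] = -2.
Step 4: L[3][3] = √(16) = 4.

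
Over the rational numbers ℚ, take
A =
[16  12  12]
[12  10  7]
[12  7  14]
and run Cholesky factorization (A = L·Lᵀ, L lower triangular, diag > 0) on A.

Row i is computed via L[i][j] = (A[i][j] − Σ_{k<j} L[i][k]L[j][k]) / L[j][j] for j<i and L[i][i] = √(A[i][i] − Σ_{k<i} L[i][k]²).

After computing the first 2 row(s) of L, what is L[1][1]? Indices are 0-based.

L[1][1] = 1

Step 1: L[0][0] = √(16) = 4.
  L[1][0] = (12) / L[0][0] = 3.
Step 2: L[1][1] = √(1) = 1.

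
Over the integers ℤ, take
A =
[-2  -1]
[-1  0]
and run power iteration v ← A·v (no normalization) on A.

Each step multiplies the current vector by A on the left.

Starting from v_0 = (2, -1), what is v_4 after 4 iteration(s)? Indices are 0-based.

v_4 = (46, 19)

v_0 = (2, -1).
v_1 = A·v_0 = (-3, -2).
v_2 = A·v_1 = (8, 3).
v_3 = A·v_2 = (-19, -8).
v_4 = A·v_3 = (46, 19).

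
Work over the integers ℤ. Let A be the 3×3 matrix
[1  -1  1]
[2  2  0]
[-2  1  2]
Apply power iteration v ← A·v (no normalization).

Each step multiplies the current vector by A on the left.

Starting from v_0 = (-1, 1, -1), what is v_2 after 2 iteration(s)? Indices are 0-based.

v_0 = (-1, 1, -1).
v_1 = A·v_0 = (-3, 0, 1).
v_2 = A·v_1 = (-2, -6, 8).

v_2 = (-2, -6, 8)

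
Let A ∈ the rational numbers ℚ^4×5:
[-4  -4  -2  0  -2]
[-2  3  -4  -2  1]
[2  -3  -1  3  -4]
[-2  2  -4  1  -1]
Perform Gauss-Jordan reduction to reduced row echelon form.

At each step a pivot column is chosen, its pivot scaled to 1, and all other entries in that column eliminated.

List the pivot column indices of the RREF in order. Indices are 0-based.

step 1: normalize row 0 (÷-4) = (1, 1, 1/2, 0, 1/2)
  row 1: subtract -2×row0 = (0, 5, -3, -2, 2)
  row 2: subtract 2×row0 = (0, -5, -2, 3, -5)
  row 3: subtract -2×row0 = (0, 4, -3, 1, 0)
step 2: normalize row 1 (÷5) = (0, 1, -3/5, -2/5, 2/5)
  row 0: subtract 1×row1 = (1, 0, 11/10, 2/5, 1/10)
  row 2: subtract -5×row1 = (0, 0, -5, 1, -3)
  row 3: subtract 4×row1 = (0, 0, -3/5, 13/5, -8/5)
step 3: normalize row 2 (÷-5) = (0, 0, 1, -1/5, 3/5)
  row 0: subtract 11/10×row2 = (1, 0, 0, 31/50, -14/25)
  row 1: subtract -3/5×row2 = (0, 1, 0, -13/25, 19/25)
  row 3: subtract -3/5×row2 = (0, 0, 0, 62/25, -31/25)
step 4: normalize row 3 (÷62/25) = (0, 0, 0, 1, -1/2)
  row 0: subtract 31/50×row3 = (1, 0, 0, 0, -1/4)
  row 1: subtract -13/25×row3 = (0, 1, 0, 0, 1/2)
  row 2: subtract -1/5×row3 = (0, 0, 1, 0, 1/2)

pivot columns: 0, 1, 2, 3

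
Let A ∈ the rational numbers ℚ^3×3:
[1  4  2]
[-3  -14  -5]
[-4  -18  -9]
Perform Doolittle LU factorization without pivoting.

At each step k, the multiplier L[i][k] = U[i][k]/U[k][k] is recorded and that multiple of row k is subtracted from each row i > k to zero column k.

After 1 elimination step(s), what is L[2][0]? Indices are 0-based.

L[2][0] = -4

Step 1: pivot at (0,0) is 1.
  row1 ← row1 − (-3)·row0  ⇒  L[1][0]=-3, U row1=(0, -2, 1)
  row2 ← row2 − (-4)·row0  ⇒  L[2][0]=-4, U row2=(0, -2, -1)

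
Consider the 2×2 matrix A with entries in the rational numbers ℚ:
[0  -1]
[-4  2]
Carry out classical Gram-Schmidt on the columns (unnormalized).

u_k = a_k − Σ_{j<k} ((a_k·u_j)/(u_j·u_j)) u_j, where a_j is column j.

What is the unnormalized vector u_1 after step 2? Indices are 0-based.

u_1 = (-1, 0)

Step 1: u_0 = a_0 = (0, -4).
Step 2: u_1 = a_1 − (-1/2)·u_0 = (-1, 0).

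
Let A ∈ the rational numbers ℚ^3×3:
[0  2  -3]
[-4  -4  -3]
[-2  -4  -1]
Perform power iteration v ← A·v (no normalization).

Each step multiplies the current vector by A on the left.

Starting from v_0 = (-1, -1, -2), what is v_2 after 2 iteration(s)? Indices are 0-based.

v_0 = (-1, -1, -2).
v_1 = A·v_0 = (4, 14, 8).
v_2 = A·v_1 = (4, -96, -72).

v_2 = (4, -96, -72)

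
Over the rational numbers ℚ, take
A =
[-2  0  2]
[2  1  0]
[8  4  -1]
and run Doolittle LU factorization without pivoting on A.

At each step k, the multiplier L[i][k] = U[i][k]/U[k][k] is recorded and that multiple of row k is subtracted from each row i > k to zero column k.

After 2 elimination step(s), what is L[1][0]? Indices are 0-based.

Step 1: pivot at (0,0) is -2.
  row1 ← row1 − (-1)·row0  ⇒  L[1][0]=-1, U row1=(0, 1, 2)
  row2 ← row2 − (-4)·row0  ⇒  L[2][0]=-4, U row2=(0, 4, 7)
Step 2: pivot at (1,1) is 1.
  row2 ← row2 − (4)·row1  ⇒  L[2][1]=4, U row2=(0, 0, -1)

L[1][0] = -1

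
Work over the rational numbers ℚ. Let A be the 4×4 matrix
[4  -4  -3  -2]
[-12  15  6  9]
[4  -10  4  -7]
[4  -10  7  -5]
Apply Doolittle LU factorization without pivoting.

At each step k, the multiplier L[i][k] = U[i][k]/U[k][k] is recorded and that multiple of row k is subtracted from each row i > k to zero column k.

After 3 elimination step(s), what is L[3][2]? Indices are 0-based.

[col 0] pivot 4
  R1 -= -3*R0 → (0, 3, -3, 3)  (L[1][0] := -3)
  R2 -= 1*R0 → (0, -6, 7, -5)  (L[2][0] := 1)
  R3 -= 1*R0 → (0, -6, 10, -3)  (L[3][0] := 1)
[col 1] pivot 3
  R2 -= -2*R1 → (0, 0, 1, 1)  (L[2][1] := -2)
  R3 -= -2*R1 → (0, 0, 4, 3)  (L[3][1] := -2)
[col 2] pivot 1
  R3 -= 4*R2 → (0, 0, 0, -1)  (L[3][2] := 4)

L[3][2] = 4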